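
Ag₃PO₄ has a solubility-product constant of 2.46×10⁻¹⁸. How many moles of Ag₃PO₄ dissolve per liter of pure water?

Ag₃PO₄(s) ⇌ 3 Ag⁺(aq) + PO₄³⁻(aq)
With molar solubility s: [Ag⁺] = 3s, [PO₄³⁻] = s.
Ksp = [Ag⁺]^3[PO₄³⁻] = (3s)^3 · s = 27s^4
27s^4 = 2.46×10⁻¹⁸  ⇒  s^4 = 9.11×10⁻²⁰
Taking the 4th root, s = 1.74×10⁻⁵ mol L⁻¹.

1.74×10⁻⁵ M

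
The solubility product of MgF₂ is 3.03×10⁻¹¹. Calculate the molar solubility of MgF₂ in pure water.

1.96×10⁻⁴ M

MgF₂(s) ⇌ Mg²⁺(aq) + 2 F⁻(aq)
With molar solubility s: [Mg²⁺] = s, [F⁻] = 2s.
Ksp = [Mg²⁺][F⁻]^2 = s · (2s)^2 = 4s^3
4s^3 = 3.03×10⁻¹¹  ⇒  s^3 = 7.58×10⁻¹²
Taking the 3rd root, s = 1.96×10⁻⁴ mol/L.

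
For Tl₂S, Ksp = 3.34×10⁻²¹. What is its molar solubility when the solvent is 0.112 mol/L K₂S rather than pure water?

Tl₂S(s) ⇌ 2 Tl⁺(aq) + S²⁻(aq)
Let s be the solubility of Tl₂S here. The common ion gives [S²⁻] ≈ 0.112 mol/L, and [Tl⁺] = 2s.
Ksp = [Tl⁺]^2[S²⁻] = (2s)^2(0.112)
(2s)^2 = 3.34×10⁻²¹ / (0.112) = 2.98×10⁻²⁰
s = 8.63×10⁻¹¹ mol/L

8.63×10⁻¹¹ M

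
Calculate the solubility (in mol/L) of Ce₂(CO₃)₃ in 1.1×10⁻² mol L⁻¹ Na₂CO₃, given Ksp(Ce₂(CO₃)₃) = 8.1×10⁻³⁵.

3.9×10⁻¹⁵ M

Ce₂(CO₃)₃(s) ⇌ 2 Ce³⁺(aq) + 3 CO₃²⁻(aq)
Let s be the solubility of Ce₂(CO₃)₃ here. The common ion gives [CO₃²⁻] ≈ 1.1×10⁻² mol L⁻¹, and [Ce³⁺] = 2s.
Ksp = [Ce³⁺]^2[CO₃²⁻]^3 = (2s)^2(1.1×10⁻²)^3
(2s)^2 = 8.1×10⁻³⁵ / (1.1×10⁻²)^3 = 6.1×10⁻²⁹
s = 3.9×10⁻¹⁵ mol L⁻¹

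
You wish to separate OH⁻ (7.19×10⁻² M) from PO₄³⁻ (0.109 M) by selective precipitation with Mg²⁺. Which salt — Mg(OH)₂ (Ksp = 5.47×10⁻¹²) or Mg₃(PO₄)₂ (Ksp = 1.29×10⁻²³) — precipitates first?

Mg(OH)₂

A salt starts to precipitate once the ion product Q reaches its Ksp.
For Mg(OH)₂: [Mg²⁺] = (Ksp/[OH⁻]^2) = 1.06×10⁻⁹ M
For Mg₃(PO₄)₂: [Mg²⁺] = (Ksp/[PO₄³⁻]^2)^(1/3) = 1.03×10⁻⁷ M
Mg(OH)₂ requires the lower [Mg²⁺], so it precipitates first.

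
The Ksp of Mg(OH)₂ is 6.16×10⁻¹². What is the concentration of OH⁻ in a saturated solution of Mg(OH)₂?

2.31×10⁻⁴ M

Mg(OH)₂(s) ⇌ Mg²⁺(aq) + 2 OH⁻(aq)
If s mol/L of Mg(OH)₂ dissolves, [Mg²⁺] = s and [OH⁻] = 2s.
Ksp = [Mg²⁺][OH⁻]^2 = s · (2s)^2 = 4s^3 = 6.16×10⁻¹²
s = 1.15×10⁻⁴ M
[OH⁻] = 2s = 2.31×10⁻⁴ M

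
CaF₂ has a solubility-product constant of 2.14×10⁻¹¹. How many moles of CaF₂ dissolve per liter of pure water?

CaF₂(s) ⇌ Ca²⁺(aq) + 2 F⁻(aq)
For each mole of CaF₂ that dissolves per liter, [Ca²⁺] = s and [F⁻] = 2s; let s denote this solubility.
Ksp = [Ca²⁺][F⁻]^2 = s · (2s)^2 = 4s^3
4s^3 = 2.14×10⁻¹¹  ⇒  s^3 = 5.35×10⁻¹²
s = 1.75×10⁻⁴ M

1.75×10⁻⁴ M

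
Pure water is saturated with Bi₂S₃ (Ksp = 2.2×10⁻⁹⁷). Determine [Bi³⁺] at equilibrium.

3.7×10⁻²⁰ M

Bi₂S₃(s) ⇌ 2 Bi³⁺(aq) + 3 S²⁻(aq)
Let s be the molar solubility. Then [Bi³⁺] = 2s and [S²⁻] = 3s.
Ksp = [Bi³⁺]^2[S²⁻]^3 = (2s)^2 · (3s)^3 = 108s^5 = 2.2×10⁻⁹⁷
s = 1.8×10⁻²⁰ mol/L
[Bi³⁺] = 2s = 3.7×10⁻²⁰ mol/L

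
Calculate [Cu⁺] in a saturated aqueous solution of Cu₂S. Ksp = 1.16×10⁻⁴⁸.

Cu₂S(s) ⇌ 2 Cu⁺(aq) + S²⁻(aq)
With molar solubility s: [Cu⁺] = 2s, [S²⁻] = s.
Ksp = [Cu⁺]^2[S²⁻] = (2s)^2 · s = 4s^3 = 1.16×10⁻⁴⁸
s = 6.62×10⁻¹⁷ M
[Cu⁺] = 2s = 1.32×10⁻¹⁶ M

1.32×10⁻¹⁶ M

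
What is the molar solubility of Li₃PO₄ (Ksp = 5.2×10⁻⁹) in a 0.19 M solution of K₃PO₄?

Li₃PO₄(s) ⇌ 3 Li⁺(aq) + PO₄³⁻(aq)
Let s be the solubility of Li₃PO₄ here. The common ion gives [PO₄³⁻] ≈ 0.19 M, and [Li⁺] = 3s.
Ksp = [Li⁺]^3[PO₄³⁻] = (3s)^3(0.19)
(3s)^3 = 5.2×10⁻⁹ / (0.19) = 2.7×10⁻⁸
s = 1.0×10⁻³ M

1.0×10⁻³ M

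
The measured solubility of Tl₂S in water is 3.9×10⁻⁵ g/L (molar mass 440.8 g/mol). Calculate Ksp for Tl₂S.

Ksp = 2.8×10⁻²¹

Molar solubility s = (3.9×10⁻⁵ g/L) / (440.8 g/mol) = 8.848×10⁻⁸ mol/L
Tl₂S(s) ⇌ 2 Tl⁺(aq) + S²⁻(aq)
For each mole of Tl₂S that dissolves per liter, [Tl⁺] = 2s and [S²⁻] = s; let s denote this solubility.
Ksp = [Tl⁺]^2[S²⁻] = (2s)^2 · s = 4s^3
Ksp = 4 × (8.848×10⁻⁸)^3 = 2.8×10⁻²¹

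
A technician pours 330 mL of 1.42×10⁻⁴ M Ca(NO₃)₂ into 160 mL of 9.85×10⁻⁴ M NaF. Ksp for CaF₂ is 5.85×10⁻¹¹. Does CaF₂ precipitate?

Total volume after mixing = 330 + 160 = 490 mL.
[Ca²⁺] = (1.42×10⁻⁴)(330)/490 = 9.56×10⁻⁵ M
[F⁻] = (9.85×10⁻⁴)(160)/490 = 3.22×10⁻⁴ M
Q = [Ca²⁺][F⁻]^2 = 9.89×10⁻¹²
Since Q (9.89×10⁻¹²) is less than Ksp (5.85×10⁻¹¹), no CaF₂ precipitates.

No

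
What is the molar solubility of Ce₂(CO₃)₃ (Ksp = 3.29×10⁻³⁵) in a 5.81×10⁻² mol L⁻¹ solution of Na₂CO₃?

2.05×10⁻¹⁶ M

Ce₂(CO₃)₃(s) ⇌ 2 Ce³⁺(aq) + 3 CO₃²⁻(aq)
With CO₃²⁻ already at 5.81×10⁻² mol L⁻¹ and s small, take [CO₃²⁻] ≈ 5.81×10⁻² mol L⁻¹ and [Ce³⁺] = 2s.
Ksp = [Ce³⁺]^2[CO₃²⁻]^3 = (2s)^2(5.81×10⁻²)^3
(2s)^2 = 3.29×10⁻³⁵ / (5.81×10⁻²)^3 = 1.68×10⁻³¹
s = 2.05×10⁻¹⁶ mol L⁻¹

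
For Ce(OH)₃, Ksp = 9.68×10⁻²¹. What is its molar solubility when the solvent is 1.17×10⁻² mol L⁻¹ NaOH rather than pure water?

6.04×10⁻¹⁵ M

Ce(OH)₃(s) ⇌ Ce³⁺(aq) + 3 OH⁻(aq)
OH⁻ is already present at 1.17×10⁻² mol L⁻¹. If s mol/L of Ce(OH)₃ dissolves, [Ce³⁺] = s while [OH⁻] ≈ 1.17×10⁻² mol L⁻¹.
Ksp = [Ce³⁺][OH⁻]^3 = s(1.17×10⁻²)^3
s = 9.68×10⁻²¹ / (1.17×10⁻²)^3 = 6.04×10⁻¹⁵
s = 6.04×10⁻¹⁵ mol L⁻¹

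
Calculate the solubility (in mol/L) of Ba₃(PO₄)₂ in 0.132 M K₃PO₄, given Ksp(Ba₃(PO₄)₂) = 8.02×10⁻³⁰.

2.57×10⁻¹⁰ M

Ba₃(PO₄)₂(s) ⇌ 3 Ba²⁺(aq) + 2 PO₄³⁻(aq)
Let s be the solubility of Ba₃(PO₄)₂ here. The common ion gives [PO₄³⁻] ≈ 0.132 M, and [Ba²⁺] = 3s.
Ksp = [Ba²⁺]^3[PO₄³⁻]^2 = (3s)^3(0.132)^2
(3s)^3 = 8.02×10⁻³⁰ / (0.132)^2 = 4.60×10⁻²⁸
s = 2.57×10⁻¹⁰ M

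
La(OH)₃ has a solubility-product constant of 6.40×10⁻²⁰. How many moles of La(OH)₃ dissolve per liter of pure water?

6.98×10⁻⁶ M

La(OH)₃(s) ⇌ La³⁺(aq) + 3 OH⁻(aq)
With molar solubility s: [La³⁺] = s, [OH⁻] = 3s.
Ksp = [La³⁺][OH⁻]^3 = s · (3s)^3 = 27s^4
27s^4 = 6.40×10⁻²⁰  ⇒  s^4 = 2.37×10⁻²¹
s = (2.37×10⁻²¹)^(1/4) = 6.98×10⁻⁶ M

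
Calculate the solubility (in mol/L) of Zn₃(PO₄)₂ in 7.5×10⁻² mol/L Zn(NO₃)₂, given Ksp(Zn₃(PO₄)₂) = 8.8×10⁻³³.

Zn₃(PO₄)₂(s) ⇌ 3 Zn²⁺(aq) + 2 PO₄³⁻(aq)
Let s be the solubility of Zn₃(PO₄)₂ here. The common ion gives [Zn²⁺] ≈ 7.5×10⁻² mol/L, and [PO₄³⁻] = 2s.
Ksp = [Zn²⁺]^3[PO₄³⁻]^2 = (7.5×10⁻²)^3(2s)^2
(2s)^2 = 8.8×10⁻³³ / (7.5×10⁻²)^3 = 2.1×10⁻²⁹
s = 2.3×10⁻¹⁵ mol/L

2.3×10⁻¹⁵ M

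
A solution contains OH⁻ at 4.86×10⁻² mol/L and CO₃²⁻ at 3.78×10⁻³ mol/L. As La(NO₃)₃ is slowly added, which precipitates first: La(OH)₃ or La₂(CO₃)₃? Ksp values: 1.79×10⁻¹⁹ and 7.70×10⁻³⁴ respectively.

La(OH)₃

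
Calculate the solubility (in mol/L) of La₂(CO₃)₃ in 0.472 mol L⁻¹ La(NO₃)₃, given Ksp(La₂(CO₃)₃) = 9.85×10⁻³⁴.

5.47×10⁻¹² M

La₂(CO₃)₃(s) ⇌ 2 La³⁺(aq) + 3 CO₃²⁻(aq)
La³⁺ is already present at 0.472 mol L⁻¹. If s mol/L of La₂(CO₃)₃ dissolves, [CO₃²⁻] = 3s while [La³⁺] ≈ 0.472 mol L⁻¹.
Ksp = [La³⁺]^2[CO₃²⁻]^3 = (0.472)^2(3s)^3
(3s)^3 = 9.85×10⁻³⁴ / (0.472)^2 = 4.42×10⁻³³
s = 5.47×10⁻¹² mol L⁻¹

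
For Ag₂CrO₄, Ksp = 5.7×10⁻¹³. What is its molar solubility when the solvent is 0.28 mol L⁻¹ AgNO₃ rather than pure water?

Ag₂CrO₄(s) ⇌ 2 Ag⁺(aq) + CrO₄²⁻(aq)
Let s be the solubility of Ag₂CrO₄ here. The common ion gives [Ag⁺] ≈ 0.28 mol L⁻¹, and [CrO₄²⁻] = s.
Ksp = [Ag⁺]^2[CrO₄²⁻] = (0.28)^2s
s = 5.7×10⁻¹³ / (0.28)^2 = 7.3×10⁻¹²
s = 7.3×10⁻¹² mol L⁻¹

7.3×10⁻¹² M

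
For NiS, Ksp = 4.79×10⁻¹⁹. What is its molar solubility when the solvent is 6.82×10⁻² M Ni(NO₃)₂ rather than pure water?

7.02×10⁻¹⁸ M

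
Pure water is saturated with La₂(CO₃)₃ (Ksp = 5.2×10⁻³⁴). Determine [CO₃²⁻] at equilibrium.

2.6×10⁻⁷ M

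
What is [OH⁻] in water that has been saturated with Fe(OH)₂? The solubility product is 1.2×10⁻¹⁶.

6.2×10⁻⁶ M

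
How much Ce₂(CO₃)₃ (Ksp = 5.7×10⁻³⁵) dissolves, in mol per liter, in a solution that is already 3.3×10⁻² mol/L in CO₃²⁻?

6.3×10⁻¹⁶ M

Ce₂(CO₃)₃(s) ⇌ 2 Ce³⁺(aq) + 3 CO₃²⁻(aq)
The solution already contains CO₃²⁻ at 3.3×10⁻² mol/L. Let s be the molar solubility of Ce₂(CO₃)₃.
[CO₃²⁻] ≈ 3.3×10⁻² mol/L (common ion dominates); [Ce³⁺] = 2s.
Ksp = [Ce³⁺]^2[CO₃²⁻]^3 = (2s)^2(3.3×10⁻²)^3
(2s)^2 = 5.7×10⁻³⁵ / (3.3×10⁻²)^3 = 1.6×10⁻³⁰
s = 6.3×10⁻¹⁶ mol/L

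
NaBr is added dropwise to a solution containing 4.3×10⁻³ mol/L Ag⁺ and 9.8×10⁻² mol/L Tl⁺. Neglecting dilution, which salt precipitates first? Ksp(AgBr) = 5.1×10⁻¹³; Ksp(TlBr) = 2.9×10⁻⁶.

AgBr

Precipitation begins when Q = Ksp.
For AgBr: [Br⁻] = (Ksp/[Ag⁺]) = 1.2×10⁻¹⁰ mol/L
For TlBr: [Br⁻] = (Ksp/[Tl⁺]) = 3.0×10⁻⁵ mol/L
Since AgBr needs less Br⁻ to reach saturation, it precipitates first.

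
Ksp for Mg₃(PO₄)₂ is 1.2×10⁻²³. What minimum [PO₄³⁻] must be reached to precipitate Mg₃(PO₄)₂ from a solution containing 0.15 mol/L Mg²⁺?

The threshold for precipitation is Q = Ksp.
Mg₃(PO₄)₂(s) ⇌ 3 Mg²⁺(aq) + 2 PO₄³⁻(aq)
Ksp = [Mg²⁺]^3[PO₄³⁻]^2 = [PO₄³⁻]^2(0.15)^3
[PO₄³⁻]^2 = 1.2×10⁻²³ / (0.15)^3 = 3.6×10⁻²¹
[PO₄³⁻] = 6.0×10⁻¹¹ mol/L

6.0×10⁻¹¹ M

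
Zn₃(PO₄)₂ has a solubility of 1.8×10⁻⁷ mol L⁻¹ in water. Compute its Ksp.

Zn₃(PO₄)₂(s) ⇌ 3 Zn²⁺(aq) + 2 PO₄³⁻(aq)
Call the molar solubility s, so that [Zn²⁺] = 3s and [PO₄³⁻] = 2s.
Ksp = [Zn²⁺]^3[PO₄³⁻]^2 = (3s)^3 · (2s)^2 = 108s^5
Ksp = 108 × (1.8×10⁻⁷)^5 = 2.0×10⁻³²

Ksp = 2.0×10⁻³²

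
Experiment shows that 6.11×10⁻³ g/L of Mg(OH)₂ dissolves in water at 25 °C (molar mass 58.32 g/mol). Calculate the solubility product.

Ksp = 4.60×10⁻¹²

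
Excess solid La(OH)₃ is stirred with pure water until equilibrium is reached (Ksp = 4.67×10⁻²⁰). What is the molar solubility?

6.45×10⁻⁶ M

La(OH)₃(s) ⇌ La³⁺(aq) + 3 OH⁻(aq)
Let s be the molar solubility. Then [La³⁺] = s and [OH⁻] = 3s.
Ksp = [La³⁺][OH⁻]^3 = s · (3s)^3 = 27s^4
27s^4 = 4.67×10⁻²⁰  ⇒  s^4 = 1.73×10⁻²¹
Taking the 4th root, s = 6.45×10⁻⁶ mol L⁻¹.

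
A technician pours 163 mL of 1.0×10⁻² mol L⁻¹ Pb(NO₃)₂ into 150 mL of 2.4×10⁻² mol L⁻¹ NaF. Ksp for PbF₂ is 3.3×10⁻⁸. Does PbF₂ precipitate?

Yes

After mixing, V = 163 mL + 150 mL = 313 mL.
[Pb²⁺] = (1.0×10⁻²)(163)/313 = 5.2×10⁻³ mol L⁻¹
[F⁻] = (2.4×10⁻²)(150)/313 = 1.2×10⁻² mol L⁻¹
Q = [Pb²⁺][F⁻]^2 = 6.9×10⁻⁷
Because Q > Ksp (6.9×10⁻⁷ vs 3.3×10⁻⁸), a precipitate of PbF₂ forms.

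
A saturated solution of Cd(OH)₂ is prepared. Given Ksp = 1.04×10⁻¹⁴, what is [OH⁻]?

2.75×10⁻⁵ M

Cd(OH)₂(s) ⇌ Cd²⁺(aq) + 2 OH⁻(aq)
Let s be the molar solubility. Then [Cd²⁺] = s and [OH⁻] = 2s.
Ksp = [Cd²⁺][OH⁻]^2 = s · (2s)^2 = 4s^3 = 1.04×10⁻¹⁴
s = 1.38×10⁻⁵ mol L⁻¹
[OH⁻] = 2s = 2.75×10⁻⁵ mol L⁻¹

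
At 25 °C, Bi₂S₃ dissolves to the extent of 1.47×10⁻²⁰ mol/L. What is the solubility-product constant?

Bi₂S₃(s) ⇌ 2 Bi³⁺(aq) + 3 S²⁻(aq)
With molar solubility s: [Bi³⁺] = 2s, [S²⁻] = 3s.
Ksp = [Bi³⁺]^2[S²⁻]^3 = (2s)^2 · (3s)^3 = 108s^5
Ksp = 108 × (1.47×10⁻²⁰)^5 = 7.41×10⁻⁹⁸

Ksp = 7.41×10⁻⁹⁸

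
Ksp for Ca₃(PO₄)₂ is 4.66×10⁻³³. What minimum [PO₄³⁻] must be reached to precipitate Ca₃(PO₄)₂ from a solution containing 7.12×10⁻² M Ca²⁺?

Each salt precipitates once Q = Ksp for that salt.
Ca₃(PO₄)₂(s) ⇌ 3 Ca²⁺(aq) + 2 PO₄³⁻(aq)
Ksp = [Ca²⁺]^3[PO₄³⁻]^2 = [PO₄³⁻]^2(7.12×10⁻²)^3
[PO₄³⁻]^2 = 4.66×10⁻³³ / (7.12×10⁻²)^3 = 1.29×10⁻²⁹
[PO₄³⁻] = 3.59×10⁻¹⁵ M

3.59×10⁻¹⁵ M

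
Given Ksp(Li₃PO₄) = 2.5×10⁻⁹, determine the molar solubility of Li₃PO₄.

3.1×10⁻³ M

Li₃PO₄(s) ⇌ 3 Li⁺(aq) + PO₄³⁻(aq)
With molar solubility s: [Li⁺] = 3s, [PO₄³⁻] = s.
Ksp = [Li⁺]^3[PO₄³⁻] = (3s)^3 · s = 27s^4
27s^4 = 2.5×10⁻⁹  ⇒  s^4 = 9.3×10⁻¹¹
s = 3.1×10⁻³ mol L⁻¹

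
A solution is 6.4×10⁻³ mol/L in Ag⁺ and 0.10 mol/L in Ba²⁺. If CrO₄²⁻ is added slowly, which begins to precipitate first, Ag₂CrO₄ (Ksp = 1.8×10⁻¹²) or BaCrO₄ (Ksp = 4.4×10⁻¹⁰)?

Precipitation of each salt begins when its ion product equals Ksp.
For Ag₂CrO₄: [CrO₄²⁻] = (Ksp/[Ag⁺]^2) = 4.4×10⁻⁸ mol/L
For BaCrO₄: [CrO₄²⁻] = (Ksp/[Ba²⁺]) = 4.4×10⁻⁹ mol/L
BaCrO₄ requires the lower [CrO₄²⁻], so it precipitates first.

BaCrO₄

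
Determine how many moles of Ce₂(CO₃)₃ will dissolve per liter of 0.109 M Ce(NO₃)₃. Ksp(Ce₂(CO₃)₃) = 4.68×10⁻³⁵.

Ce₂(CO₃)₃(s) ⇌ 2 Ce³⁺(aq) + 3 CO₃²⁻(aq)
With Ce³⁺ already at 0.109 M and s small, take [Ce³⁺] ≈ 0.109 M and [CO₃²⁻] = 3s.
Ksp = [Ce³⁺]^2[CO₃²⁻]^3 = (0.109)^2(3s)^3
(3s)^3 = 4.68×10⁻³⁵ / (0.109)^2 = 3.94×10⁻³³
s = 5.26×10⁻¹² M

5.26×10⁻¹² M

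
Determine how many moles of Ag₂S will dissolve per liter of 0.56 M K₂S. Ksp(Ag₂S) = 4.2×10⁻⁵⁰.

Ag₂S(s) ⇌ 2 Ag⁺(aq) + S²⁻(aq)
S²⁻ is already present at 0.56 M. If s mol/L of Ag₂S dissolves, [Ag⁺] = 2s while [S²⁻] ≈ 0.56 M.
Ksp = [Ag⁺]^2[S²⁻] = (2s)^2(0.56)
(2s)^2 = 4.2×10⁻⁵⁰ / (0.56) = 7.5×10⁻⁵⁰
s = 1.4×10⁻²⁵ M

1.4×10⁻²⁵ M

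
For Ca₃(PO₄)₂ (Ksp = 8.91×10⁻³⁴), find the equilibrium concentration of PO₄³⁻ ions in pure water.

1.92×10⁻⁷ M

Ca₃(PO₄)₂(s) ⇌ 3 Ca²⁺(aq) + 2 PO₄³⁻(aq)
Call the molar solubility s, so that [Ca²⁺] = 3s and [PO₄³⁻] = 2s.
Ksp = [Ca²⁺]^3[PO₄³⁻]^2 = (3s)^3 · (2s)^2 = 108s^5 = 8.91×10⁻³⁴
s = 9.62×10⁻⁸ mol/L
[PO₄³⁻] = 2s = 1.92×10⁻⁷ mol/L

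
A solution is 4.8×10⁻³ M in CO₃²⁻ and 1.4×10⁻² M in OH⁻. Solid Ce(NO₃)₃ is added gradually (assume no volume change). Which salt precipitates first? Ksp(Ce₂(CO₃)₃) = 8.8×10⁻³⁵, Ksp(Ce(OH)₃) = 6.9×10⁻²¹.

The threshold for precipitation is Q = Ksp.
For Ce₂(CO₃)₃: [Ce³⁺] = (Ksp/[CO₃²⁻]^3)^(1/2) = 2.8×10⁻¹⁴ M
For Ce(OH)₃: [Ce³⁺] = (Ksp/[OH⁻]^3) = 2.5×10⁻¹⁵ M
The smaller threshold [Ce³⁺] is reached first, so Ce(OH)₃ precipitates first.

Ce(OH)₃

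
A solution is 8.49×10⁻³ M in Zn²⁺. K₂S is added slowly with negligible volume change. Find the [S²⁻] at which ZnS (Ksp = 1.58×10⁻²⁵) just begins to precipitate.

The threshold for precipitation is Q = Ksp.
ZnS(s) ⇌ Zn²⁺(aq) + S²⁻(aq)
Ksp = [Zn²⁺][S²⁻] = [S²⁻](8.49×10⁻³)
[S²⁻] = 1.58×10⁻²⁵ / (8.49×10⁻³) = 1.86×10⁻²³
[S²⁻] = 1.86×10⁻²³ M

1.86×10⁻²³ M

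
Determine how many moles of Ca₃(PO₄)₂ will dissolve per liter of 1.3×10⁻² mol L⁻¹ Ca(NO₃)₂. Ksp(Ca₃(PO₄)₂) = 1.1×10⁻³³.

1.1×10⁻¹⁴ M

Ca₃(PO₄)₂(s) ⇌ 3 Ca²⁺(aq) + 2 PO₄³⁻(aq)
Ca²⁺ is already present at 1.3×10⁻² mol L⁻¹. If s mol/L of Ca₃(PO₄)₂ dissolves, [PO₄³⁻] = 2s while [Ca²⁺] ≈ 1.3×10⁻² mol L⁻¹.
Ksp = [Ca²⁺]^3[PO₄³⁻]^2 = (1.3×10⁻²)^3(2s)^2
(2s)^2 = 1.1×10⁻³³ / (1.3×10⁻²)^3 = 5.0×10⁻²⁸
s = 1.1×10⁻¹⁴ mol L⁻¹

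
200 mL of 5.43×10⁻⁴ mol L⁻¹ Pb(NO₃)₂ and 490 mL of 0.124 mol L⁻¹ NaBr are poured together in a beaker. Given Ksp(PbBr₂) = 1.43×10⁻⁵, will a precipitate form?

Total volume after mixing = 200 + 490 = 690 mL.
[Pb²⁺] = (5.43×10⁻⁴)(200)/690 = 1.57×10⁻⁴ mol L⁻¹
[Br⁻] = (0.124)(490)/690 = 8.81×10⁻² mol L⁻¹
Q = [Pb²⁺][Br⁻]^2 = 1.22×10⁻⁶
Since Q (1.22×10⁻⁶) is less than Ksp (1.43×10⁻⁵), no PbBr₂ precipitates.

No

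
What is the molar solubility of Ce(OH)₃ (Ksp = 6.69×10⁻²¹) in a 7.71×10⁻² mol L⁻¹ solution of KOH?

Ce(OH)₃(s) ⇌ Ce³⁺(aq) + 3 OH⁻(aq)
Let s be the solubility of Ce(OH)₃ here. The common ion gives [OH⁻] ≈ 7.71×10⁻² mol L⁻¹, and [Ce³⁺] = s.
Ksp = [Ce³⁺][OH⁻]^3 = s(7.71×10⁻²)^3
s = 6.69×10⁻²¹ / (7.71×10⁻²)^3 = 1.46×10⁻¹⁷
s = 1.46×10⁻¹⁷ mol L⁻¹

1.46×10⁻¹⁷ M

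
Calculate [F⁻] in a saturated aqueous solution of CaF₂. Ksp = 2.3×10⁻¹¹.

3.6×10⁻⁴ M

CaF₂(s) ⇌ Ca²⁺(aq) + 2 F⁻(aq)
If s mol/L of CaF₂ dissolves, [Ca²⁺] = s and [F⁻] = 2s.
Ksp = [Ca²⁺][F⁻]^2 = s · (2s)^2 = 4s^3 = 2.3×10⁻¹¹
s = 1.8×10⁻⁴ mol L⁻¹
[F⁻] = 2s = 3.6×10⁻⁴ mol L⁻¹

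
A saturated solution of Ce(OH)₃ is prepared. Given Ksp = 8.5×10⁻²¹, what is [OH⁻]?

Ce(OH)₃(s) ⇌ Ce³⁺(aq) + 3 OH⁻(aq)
With molar solubility s: [Ce³⁺] = s, [OH⁻] = 3s.
Ksp = [Ce³⁺][OH⁻]^3 = s · (3s)^3 = 27s^4 = 8.5×10⁻²¹
s = 4.2×10⁻⁶ mol/L
[OH⁻] = 3s = 1.3×10⁻⁵ mol/L

1.3×10⁻⁵ M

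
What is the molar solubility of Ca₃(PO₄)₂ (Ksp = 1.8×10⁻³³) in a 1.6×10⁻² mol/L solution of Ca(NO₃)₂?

1.0×10⁻¹⁴ M

Ca₃(PO₄)₂(s) ⇌ 3 Ca²⁺(aq) + 2 PO₄³⁻(aq)
Let s be the solubility of Ca₃(PO₄)₂ here. The common ion gives [Ca²⁺] ≈ 1.6×10⁻² mol/L, and [PO₄³⁻] = 2s.
Ksp = [Ca²⁺]^3[PO₄³⁻]^2 = (1.6×10⁻²)^3(2s)^2
(2s)^2 = 1.8×10⁻³³ / (1.6×10⁻²)^3 = 4.4×10⁻²⁸
s = 1.0×10⁻¹⁴ mol/L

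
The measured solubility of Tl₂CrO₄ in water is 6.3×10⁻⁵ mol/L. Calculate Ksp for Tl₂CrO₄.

Ksp = 1.0×10⁻¹²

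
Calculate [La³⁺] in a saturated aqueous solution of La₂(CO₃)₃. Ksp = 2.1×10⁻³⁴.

1.4×10⁻⁷ M

La₂(CO₃)₃(s) ⇌ 2 La³⁺(aq) + 3 CO₃²⁻(aq)
Let s be the molar solubility. Then [La³⁺] = 2s and [CO₃²⁻] = 3s.
Ksp = [La³⁺]^2[CO₃²⁻]^3 = (2s)^2 · (3s)^3 = 108s^5 = 2.1×10⁻³⁴
s = 7.2×10⁻⁸ M
[La³⁺] = 2s = 1.4×10⁻⁷ M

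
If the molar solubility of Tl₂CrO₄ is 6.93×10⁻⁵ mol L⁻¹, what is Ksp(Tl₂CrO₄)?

Tl₂CrO₄(s) ⇌ 2 Tl⁺(aq) + CrO₄²⁻(aq)
With molar solubility s: [Tl⁺] = 2s, [CrO₄²⁻] = s.
Ksp = [Tl⁺]^2[CrO₄²⁻] = (2s)^2 · s = 4s^3
Ksp = 4 × (6.93×10⁻⁵)^3 = 1.33×10⁻¹²

Ksp = 1.33×10⁻¹²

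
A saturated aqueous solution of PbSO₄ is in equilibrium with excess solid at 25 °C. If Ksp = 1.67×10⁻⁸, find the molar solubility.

1.29×10⁻⁴ M

PbSO₄(s) ⇌ Pb²⁺(aq) + SO₄²⁻(aq)
Call the molar solubility s, so that [Pb²⁺] = s and [SO₄²⁻] = s.
Ksp = [Pb²⁺][SO₄²⁻] = s · s = s^2
s^2 = 1.67×10⁻⁸
s = (1.67×10⁻⁸)^(1/2) = 1.29×10⁻⁴ M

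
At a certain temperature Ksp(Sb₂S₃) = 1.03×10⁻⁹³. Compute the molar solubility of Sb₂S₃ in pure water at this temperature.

9.91×10⁻²⁰ M

Sb₂S₃(s) ⇌ 2 Sb³⁺(aq) + 3 S²⁻(aq)
For each mole of Sb₂S₃ that dissolves per liter, [Sb³⁺] = 2s and [S²⁻] = 3s; let s denote this solubility.
Ksp = [Sb³⁺]^2[S²⁻]^3 = (2s)^2 · (3s)^3 = 108s^5
108s^5 = 1.03×10⁻⁹³  ⇒  s^5 = 9.54×10⁻⁹⁶
Taking the 5th root, s = 9.91×10⁻²⁰ mol L⁻¹.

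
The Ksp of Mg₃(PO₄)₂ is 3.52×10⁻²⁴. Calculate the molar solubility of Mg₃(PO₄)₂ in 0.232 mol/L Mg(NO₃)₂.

8.39×10⁻¹² M

Mg₃(PO₄)₂(s) ⇌ 3 Mg²⁺(aq) + 2 PO₄³⁻(aq)
Mg²⁺ is already present at 0.232 mol/L. If s mol/L of Mg₃(PO₄)₂ dissolves, [PO₄³⁻] = 2s while [Mg²⁺] ≈ 0.232 mol/L.
Ksp = [Mg²⁺]^3[PO₄³⁻]^2 = (0.232)^3(2s)^2
(2s)^2 = 3.52×10⁻²⁴ / (0.232)^3 = 2.82×10⁻²²
s = 8.39×10⁻¹² mol/L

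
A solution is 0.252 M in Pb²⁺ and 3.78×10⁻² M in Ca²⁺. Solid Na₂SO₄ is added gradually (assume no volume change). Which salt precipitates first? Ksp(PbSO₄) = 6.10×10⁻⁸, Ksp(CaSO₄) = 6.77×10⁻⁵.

Precipitation begins when Q = Ksp.
For PbSO₄: [SO₄²⁻] = (Ksp/[Pb²⁺]) = 2.42×10⁻⁷ M
For CaSO₄: [SO₄²⁻] = (Ksp/[Ca²⁺]) = 1.79×10⁻³ M
The smaller threshold [SO₄²⁻] is reached first, so PbSO₄ precipitates first.

PbSO₄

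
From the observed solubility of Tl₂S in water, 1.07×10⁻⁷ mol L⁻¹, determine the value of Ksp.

Tl₂S(s) ⇌ 2 Tl⁺(aq) + S²⁻(aq)
Let s be the molar solubility. Then [Tl⁺] = 2s and [S²⁻] = s.
Ksp = [Tl⁺]^2[S²⁻] = (2s)^2 · s = 4s^3
Ksp = 4 × (1.07×10⁻⁷)^3 = 4.90×10⁻²¹

Ksp = 4.90×10⁻²¹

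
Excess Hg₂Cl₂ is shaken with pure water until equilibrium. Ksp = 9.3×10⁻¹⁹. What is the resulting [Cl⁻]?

1.2×10⁻⁶ M

Hg₂Cl₂(s) ⇌ Hg₂²⁺(aq) + 2 Cl⁻(aq)
With molar solubility s: [Hg₂²⁺] = s, [Cl⁻] = 2s.
Ksp = [Hg₂²⁺][Cl⁻]^2 = s · (2s)^2 = 4s^3 = 9.3×10⁻¹⁹
s = 6.1×10⁻⁷ mol/L
[Cl⁻] = 2s = 1.2×10⁻⁶ mol/L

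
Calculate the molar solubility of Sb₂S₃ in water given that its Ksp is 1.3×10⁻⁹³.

Sb₂S₃(s) ⇌ 2 Sb³⁺(aq) + 3 S²⁻(aq)
If s mol/L of Sb₂S₃ dissolves, [Sb³⁺] = 2s and [S²⁻] = 3s.
Ksp = [Sb³⁺]^2[S²⁻]^3 = (2s)^2 · (3s)^3 = 108s^5
108s^5 = 1.3×10⁻⁹³  ⇒  s^5 = 1.2×10⁻⁹⁵
Taking the 5th root, s = 1.0×10⁻¹⁹ M.

1.0×10⁻¹⁹ M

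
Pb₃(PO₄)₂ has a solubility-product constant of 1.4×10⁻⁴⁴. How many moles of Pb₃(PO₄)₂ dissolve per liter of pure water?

Pb₃(PO₄)₂(s) ⇌ 3 Pb²⁺(aq) + 2 PO₄³⁻(aq)
Let s be the molar solubility. Then [Pb²⁺] = 3s and [PO₄³⁻] = 2s.
Ksp = [Pb²⁺]^3[PO₄³⁻]^2 = (3s)^3 · (2s)^2 = 108s^5
108s^5 = 1.4×10⁻⁴⁴  ⇒  s^5 = 1.3×10⁻⁴⁶
Taking the 5th root, s = 6.6×10⁻¹⁰ mol/L.

6.6×10⁻¹⁰ M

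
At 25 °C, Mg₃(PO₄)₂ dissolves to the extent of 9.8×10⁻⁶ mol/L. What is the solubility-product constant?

Ksp = 9.8×10⁻²⁴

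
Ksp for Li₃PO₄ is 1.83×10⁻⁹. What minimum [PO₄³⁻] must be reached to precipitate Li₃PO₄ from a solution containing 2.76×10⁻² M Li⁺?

8.70×10⁻⁵ M

Each salt precipitates once Q = Ksp for that salt.
Li₃PO₄(s) ⇌ 3 Li⁺(aq) + PO₄³⁻(aq)
Ksp = [Li⁺]^3[PO₄³⁻] = [PO₄³⁻](2.76×10⁻²)^3
[PO₄³⁻] = 1.83×10⁻⁹ / (2.76×10⁻²)^3 = 8.70×10⁻⁵
[PO₄³⁻] = 8.70×10⁻⁵ M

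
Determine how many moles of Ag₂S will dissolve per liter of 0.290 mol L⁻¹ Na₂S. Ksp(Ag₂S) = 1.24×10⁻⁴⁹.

3.27×10⁻²⁵ M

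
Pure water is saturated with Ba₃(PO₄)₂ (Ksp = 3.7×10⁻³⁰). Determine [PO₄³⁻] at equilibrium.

Ba₃(PO₄)₂(s) ⇌ 3 Ba²⁺(aq) + 2 PO₄³⁻(aq)
For each mole of Ba₃(PO₄)₂ that dissolves per liter, [Ba²⁺] = 3s and [PO₄³⁻] = 2s; let s denote this solubility.
Ksp = [Ba²⁺]^3[PO₄³⁻]^2 = (3s)^3 · (2s)^2 = 108s^5 = 3.7×10⁻³⁰
s = 5.1×10⁻⁷ mol L⁻¹
[PO₄³⁻] = 2s = 1.0×10⁻⁶ mol L⁻¹

1.0×10⁻⁶ M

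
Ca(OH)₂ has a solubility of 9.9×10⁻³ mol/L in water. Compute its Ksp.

Ca(OH)₂(s) ⇌ Ca²⁺(aq) + 2 OH⁻(aq)
Let s be the molar solubility. Then [Ca²⁺] = s and [OH⁻] = 2s.
Ksp = [Ca²⁺][OH⁻]^2 = s · (2s)^2 = 4s^3
Ksp = 4 × (9.9×10⁻³)^3 = 3.9×10⁻⁶

Ksp = 3.9×10⁻⁶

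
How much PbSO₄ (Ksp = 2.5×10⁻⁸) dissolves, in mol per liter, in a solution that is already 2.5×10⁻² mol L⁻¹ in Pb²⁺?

1.0×10⁻⁶ M

PbSO₄(s) ⇌ Pb²⁺(aq) + SO₄²⁻(aq)
With Pb²⁺ already at 2.5×10⁻² mol L⁻¹ and s small, take [Pb²⁺] ≈ 2.5×10⁻² mol L⁻¹ and [SO₄²⁻] = s.
Ksp = [Pb²⁺][SO₄²⁻] = (2.5×10⁻²)s
s = 2.5×10⁻⁸ / (2.5×10⁻²) = 1.0×10⁻⁶
s = 1.0×10⁻⁶ mol L⁻¹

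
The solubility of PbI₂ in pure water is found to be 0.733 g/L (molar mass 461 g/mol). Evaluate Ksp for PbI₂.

Ksp = 1.61×10⁻⁸

Convert to molarity: s = 0.733 / 461 = 1.5900×10⁻³ mol/L
PbI₂(s) ⇌ Pb²⁺(aq) + 2 I⁻(aq)
Call the molar solubility s, so that [Pb²⁺] = s and [I⁻] = 2s.
Ksp = [Pb²⁺][I⁻]^2 = s · (2s)^2 = 4s^3
Ksp = 4 × (1.5900×10⁻³)^3 = 1.61×10⁻⁸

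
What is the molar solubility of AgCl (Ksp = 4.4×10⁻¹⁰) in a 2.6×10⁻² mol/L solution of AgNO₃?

AgCl(s) ⇌ Ag⁺(aq) + Cl⁻(aq)
Ag⁺ is already present at 2.6×10⁻² mol/L. If s mol/L of AgCl dissolves, [Cl⁻] = s while [Ag⁺] ≈ 2.6×10⁻² mol/L.
Ksp = [Ag⁺][Cl⁻] = (2.6×10⁻²)s
s = 4.4×10⁻¹⁰ / (2.6×10⁻²) = 1.7×10⁻⁸
s = 1.7×10⁻⁸ mol/L

1.7×10⁻⁸ M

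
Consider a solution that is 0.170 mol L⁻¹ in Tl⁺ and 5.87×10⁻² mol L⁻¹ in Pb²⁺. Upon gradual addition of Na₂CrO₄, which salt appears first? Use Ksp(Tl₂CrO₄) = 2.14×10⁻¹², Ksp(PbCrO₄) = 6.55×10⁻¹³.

PbCrO₄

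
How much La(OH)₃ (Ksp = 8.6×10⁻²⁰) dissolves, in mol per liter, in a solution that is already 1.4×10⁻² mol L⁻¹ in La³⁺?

6.1×10⁻⁷ M

La(OH)₃(s) ⇌ La³⁺(aq) + 3 OH⁻(aq)
With La³⁺ already at 1.4×10⁻² mol L⁻¹ and s small, take [La³⁺] ≈ 1.4×10⁻² mol L⁻¹ and [OH⁻] = 3s.
Ksp = [La³⁺][OH⁻]^3 = (1.4×10⁻²)(3s)^3
(3s)^3 = 8.6×10⁻²⁰ / (1.4×10⁻²) = 6.1×10⁻¹⁸
s = 6.1×10⁻⁷ mol L⁻¹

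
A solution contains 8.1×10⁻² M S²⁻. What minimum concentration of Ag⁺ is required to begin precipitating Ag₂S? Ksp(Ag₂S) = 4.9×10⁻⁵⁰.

7.8×10⁻²⁵ M

The threshold for precipitation is Q = Ksp.
Ag₂S(s) ⇌ 2 Ag⁺(aq) + S²⁻(aq)
Ksp = [Ag⁺]^2[S²⁻] = [Ag⁺]^2(8.1×10⁻²)
[Ag⁺]^2 = 4.9×10⁻⁵⁰ / (8.1×10⁻²) = 6.0×10⁻⁴⁹
[Ag⁺] = 7.8×10⁻²⁵ M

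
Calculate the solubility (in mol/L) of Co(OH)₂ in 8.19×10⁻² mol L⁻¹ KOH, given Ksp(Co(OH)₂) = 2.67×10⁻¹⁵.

Co(OH)₂(s) ⇌ Co²⁺(aq) + 2 OH⁻(aq)
OH⁻ is already present at 8.19×10⁻² mol L⁻¹. If s mol/L of Co(OH)₂ dissolves, [Co²⁺] = s while [OH⁻] ≈ 8.19×10⁻² mol L⁻¹.
Ksp = [Co²⁺][OH⁻]^2 = s(8.19×10⁻²)^2
s = 2.67×10⁻¹⁵ / (8.19×10⁻²)^2 = 3.98×10⁻¹³
s = 3.98×10⁻¹³ mol L⁻¹

3.98×10⁻¹³ M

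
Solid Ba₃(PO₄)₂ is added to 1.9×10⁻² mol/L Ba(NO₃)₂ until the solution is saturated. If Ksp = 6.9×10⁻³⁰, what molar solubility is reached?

5.0×10⁻¹³ M

Ba₃(PO₄)₂(s) ⇌ 3 Ba²⁺(aq) + 2 PO₄³⁻(aq)
Ba²⁺ is already present at 1.9×10⁻² mol/L. If s mol/L of Ba₃(PO₄)₂ dissolves, [PO₄³⁻] = 2s while [Ba²⁺] ≈ 1.9×10⁻² mol/L.
Ksp = [Ba²⁺]^3[PO₄³⁻]^2 = (1.9×10⁻²)^3(2s)^2
(2s)^2 = 6.9×10⁻³⁰ / (1.9×10⁻²)^3 = 1.0×10⁻²⁴
s = 5.0×10⁻¹³ mol/L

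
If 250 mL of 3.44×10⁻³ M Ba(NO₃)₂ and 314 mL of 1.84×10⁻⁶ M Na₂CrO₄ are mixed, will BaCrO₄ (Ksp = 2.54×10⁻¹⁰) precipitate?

Yes

After mixing, V = 250 mL + 314 mL = 564 mL.
[Ba²⁺] = (3.44×10⁻³)(250)/564 = 1.52×10⁻³ M
[CrO₄²⁻] = (1.84×10⁻⁶)(314)/564 = 1.02×10⁻⁶ M
Q = [Ba²⁺][CrO₄²⁻] = 1.56×10⁻⁹
Because Q > Ksp (1.56×10⁻⁹ vs 2.54×10⁻¹⁰), a precipitate of BaCrO₄ forms.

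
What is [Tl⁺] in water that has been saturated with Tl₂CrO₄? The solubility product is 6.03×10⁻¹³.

Tl₂CrO₄(s) ⇌ 2 Tl⁺(aq) + CrO₄²⁻(aq)
For each mole of Tl₂CrO₄ that dissolves per liter, [Tl⁺] = 2s and [CrO₄²⁻] = s; let s denote this solubility.
Ksp = [Tl⁺]^2[CrO₄²⁻] = (2s)^2 · s = 4s^3 = 6.03×10⁻¹³
s = 5.32×10⁻⁵ M
[Tl⁺] = 2s = 1.06×10⁻⁴ M

1.06×10⁻⁴ M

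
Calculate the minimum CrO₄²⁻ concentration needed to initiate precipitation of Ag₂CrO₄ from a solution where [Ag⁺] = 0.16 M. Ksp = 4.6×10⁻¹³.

The threshold for precipitation is Q = Ksp.
Ag₂CrO₄(s) ⇌ 2 Ag⁺(aq) + CrO₄²⁻(aq)
Ksp = [Ag⁺]^2[CrO₄²⁻] = [CrO₄²⁻](0.16)^2
[CrO₄²⁻] = 4.6×10⁻¹³ / (0.16)^2 = 1.8×10⁻¹¹
[CrO₄²⁻] = 1.8×10⁻¹¹ M

1.8×10⁻¹¹ M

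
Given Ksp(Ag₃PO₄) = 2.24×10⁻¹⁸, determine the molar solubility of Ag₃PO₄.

1.70×10⁻⁵ M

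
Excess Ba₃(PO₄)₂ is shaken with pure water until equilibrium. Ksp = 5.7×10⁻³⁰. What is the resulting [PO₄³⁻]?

1.1×10⁻⁶ M

Ba₃(PO₄)₂(s) ⇌ 3 Ba²⁺(aq) + 2 PO₄³⁻(aq)
With molar solubility s: [Ba²⁺] = 3s, [PO₄³⁻] = 2s.
Ksp = [Ba²⁺]^3[PO₄³⁻]^2 = (3s)^3 · (2s)^2 = 108s^5 = 5.7×10⁻³⁰
s = 5.6×10⁻⁷ mol L⁻¹
[PO₄³⁻] = 2s = 1.1×10⁻⁶ mol L⁻¹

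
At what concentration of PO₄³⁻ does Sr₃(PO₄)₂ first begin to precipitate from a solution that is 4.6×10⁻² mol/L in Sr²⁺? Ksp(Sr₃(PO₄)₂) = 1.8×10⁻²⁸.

1.4×10⁻¹² M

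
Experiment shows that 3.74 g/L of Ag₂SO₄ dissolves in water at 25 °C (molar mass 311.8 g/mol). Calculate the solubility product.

Convert to molarity: s = 3.74 / 311.8 = 1.1995×10⁻² mol/L
Ag₂SO₄(s) ⇌ 2 Ag⁺(aq) + SO₄²⁻(aq)
With molar solubility s: [Ag⁺] = 2s, [SO₄²⁻] = s.
Ksp = [Ag⁺]^2[SO₄²⁻] = (2s)^2 · s = 4s^3
Ksp = 4 × (1.1995×10⁻²)^3 = 6.90×10⁻⁶

Ksp = 6.90×10⁻⁶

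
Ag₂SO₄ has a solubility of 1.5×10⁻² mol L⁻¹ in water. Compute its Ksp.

Ksp = 1.4×10⁻⁵

Ag₂SO₄(s) ⇌ 2 Ag⁺(aq) + SO₄²⁻(aq)
If s mol/L of Ag₂SO₄ dissolves, [Ag⁺] = 2s and [SO₄²⁻] = s.
Ksp = [Ag⁺]^2[SO₄²⁻] = (2s)^2 · s = 4s^3
Ksp = 4 × (1.5×10⁻²)^3 = 1.4×10⁻⁵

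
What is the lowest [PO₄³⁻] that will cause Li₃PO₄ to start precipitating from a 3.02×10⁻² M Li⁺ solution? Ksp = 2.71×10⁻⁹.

9.84×10⁻⁵ M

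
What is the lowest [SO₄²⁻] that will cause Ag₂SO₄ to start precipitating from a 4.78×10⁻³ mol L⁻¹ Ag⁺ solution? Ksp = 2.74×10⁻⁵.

1.20 M

The threshold for precipitation is Q = Ksp.
Ag₂SO₄(s) ⇌ 2 Ag⁺(aq) + SO₄²⁻(aq)
Ksp = [Ag⁺]^2[SO₄²⁻] = [SO₄²⁻](4.78×10⁻³)^2
[SO₄²⁻] = 2.74×10⁻⁵ / (4.78×10⁻³)^2 = 1.20
[SO₄²⁻] = 1.20 mol L⁻¹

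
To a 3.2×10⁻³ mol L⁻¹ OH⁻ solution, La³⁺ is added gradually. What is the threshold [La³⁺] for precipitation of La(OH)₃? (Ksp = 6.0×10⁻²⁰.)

1.8×10⁻¹² M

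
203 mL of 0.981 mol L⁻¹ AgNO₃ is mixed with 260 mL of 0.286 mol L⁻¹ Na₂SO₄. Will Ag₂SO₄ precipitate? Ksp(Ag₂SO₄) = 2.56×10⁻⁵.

Yes

After mixing, V = 203 mL + 260 mL = 463 mL.
[Ag⁺] = (0.981)(203)/463 = 0.430 mol L⁻¹
[SO₄²⁻] = (0.286)(260)/463 = 0.161 mol L⁻¹
Q = [Ag⁺]^2[SO₄²⁻] = 2.97×10⁻²
Since Q (2.97×10⁻²) exceeds Ksp (2.56×10⁻⁵), Ag₂SO₄ will precipitate.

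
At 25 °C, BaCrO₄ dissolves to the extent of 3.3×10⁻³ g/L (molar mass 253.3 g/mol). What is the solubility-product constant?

Ksp = 1.7×10⁻¹⁰

s = (3.3×10⁻³ g L⁻¹)/(253.3 g mol⁻¹) = 1.303×10⁻⁵ M
BaCrO₄(s) ⇌ Ba²⁺(aq) + CrO₄²⁻(aq)
For each mole of BaCrO₄ that dissolves per liter, [Ba²⁺] = s and [CrO₄²⁻] = s; let s denote this solubility.
Ksp = [Ba²⁺][CrO₄²⁻] = s · s = s^2
Ksp = (1.303×10⁻⁵)^2 = 1.7×10⁻¹⁰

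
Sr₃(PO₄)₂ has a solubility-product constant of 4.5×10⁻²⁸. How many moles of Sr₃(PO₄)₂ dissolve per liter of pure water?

Sr₃(PO₄)₂(s) ⇌ 3 Sr²⁺(aq) + 2 PO₄³⁻(aq)
If s mol/L of Sr₃(PO₄)₂ dissolves, [Sr²⁺] = 3s and [PO₄³⁻] = 2s.
Ksp = [Sr²⁺]^3[PO₄³⁻]^2 = (3s)^3 · (2s)^2 = 108s^5
108s^5 = 4.5×10⁻²⁸  ⇒  s^5 = 4.2×10⁻³⁰
s = 1.3×10⁻⁶ mol L⁻¹

1.3×10⁻⁶ M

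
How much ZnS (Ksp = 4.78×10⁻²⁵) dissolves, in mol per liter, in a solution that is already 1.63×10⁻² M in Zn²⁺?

ZnS(s) ⇌ Zn²⁺(aq) + S²⁻(aq)
The solution already contains Zn²⁺ at 1.63×10⁻² M. Let s be the molar solubility of ZnS.
[Zn²⁺] ≈ 1.63×10⁻² M (common ion dominates); [S²⁻] = s.
Ksp = [Zn²⁺][S²⁻] = (1.63×10⁻²)s
s = 4.78×10⁻²⁵ / (1.63×10⁻²) = 2.93×10⁻²³
s = 2.93×10⁻²³ M

2.93×10⁻²³ M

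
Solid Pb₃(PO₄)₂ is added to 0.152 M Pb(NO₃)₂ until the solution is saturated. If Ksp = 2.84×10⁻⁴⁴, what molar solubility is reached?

1.42×10⁻²¹ M

Pb₃(PO₄)₂(s) ⇌ 3 Pb²⁺(aq) + 2 PO₄³⁻(aq)
The solution already contains Pb²⁺ at 0.152 M. Let s be the molar solubility of Pb₃(PO₄)₂.
[Pb²⁺] ≈ 0.152 M (common ion dominates); [PO₄³⁻] = 2s.
Ksp = [Pb²⁺]^3[PO₄³⁻]^2 = (0.152)^3(2s)^2
(2s)^2 = 2.84×10⁻⁴⁴ / (0.152)^3 = 8.09×10⁻⁴²
s = 1.42×10⁻²¹ M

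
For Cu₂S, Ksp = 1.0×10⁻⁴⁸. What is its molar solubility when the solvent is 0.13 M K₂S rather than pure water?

1.4×10⁻²⁴ M

Cu₂S(s) ⇌ 2 Cu⁺(aq) + S²⁻(aq)
The solution already contains S²⁻ at 0.13 M. Let s be the molar solubility of Cu₂S.
[S²⁻] ≈ 0.13 M (common ion dominates); [Cu⁺] = 2s.
Ksp = [Cu⁺]^2[S²⁻] = (2s)^2(0.13)
(2s)^2 = 1.0×10⁻⁴⁸ / (0.13) = 7.7×10⁻⁴⁸
s = 1.4×10⁻²⁴ M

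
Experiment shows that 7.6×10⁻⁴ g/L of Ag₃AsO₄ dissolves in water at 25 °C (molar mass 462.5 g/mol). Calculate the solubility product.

Molar solubility s = (7.6×10⁻⁴ g/L) / (462.5 g/mol) = 1.643×10⁻⁶ mol/L
Ag₃AsO₄(s) ⇌ 3 Ag⁺(aq) + AsO₄³⁻(aq)
Let s be the molar solubility. Then [Ag⁺] = 3s and [AsO₄³⁻] = s.
Ksp = [Ag⁺]^3[AsO₄³⁻] = (3s)^3 · s = 27s^4
Ksp = 27 × (1.643×10⁻⁶)^4 = 2.0×10⁻²²

Ksp = 2.0×10⁻²²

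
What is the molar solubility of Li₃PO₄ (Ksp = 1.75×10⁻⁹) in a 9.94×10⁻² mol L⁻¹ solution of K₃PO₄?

8.67×10⁻⁴ M

Li₃PO₄(s) ⇌ 3 Li⁺(aq) + PO₄³⁻(aq)
With PO₄³⁻ already at 9.94×10⁻² mol L⁻¹ and s small, take [PO₄³⁻] ≈ 9.94×10⁻² mol L⁻¹ and [Li⁺] = 3s.
Ksp = [Li⁺]^3[PO₄³⁻] = (3s)^3(9.94×10⁻²)
(3s)^3 = 1.75×10⁻⁹ / (9.94×10⁻²) = 1.76×10⁻⁸
s = 8.67×10⁻⁴ mol L⁻¹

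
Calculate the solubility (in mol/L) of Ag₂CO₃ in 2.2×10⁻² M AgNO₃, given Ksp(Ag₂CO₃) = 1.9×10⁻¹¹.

3.9×10⁻⁸ M

Ag₂CO₃(s) ⇌ 2 Ag⁺(aq) + CO₃²⁻(aq)
The solution already contains Ag⁺ at 2.2×10⁻² M. Let s be the molar solubility of Ag₂CO₃.
[Ag⁺] ≈ 2.2×10⁻² M (common ion dominates); [CO₃²⁻] = s.
Ksp = [Ag⁺]^2[CO₃²⁻] = (2.2×10⁻²)^2s
s = 1.9×10⁻¹¹ / (2.2×10⁻²)^2 = 3.9×10⁻⁸
s = 3.9×10⁻⁸ M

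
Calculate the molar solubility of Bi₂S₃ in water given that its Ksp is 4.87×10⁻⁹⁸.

Bi₂S₃(s) ⇌ 2 Bi³⁺(aq) + 3 S²⁻(aq)
If s mol/L of Bi₂S₃ dissolves, [Bi³⁺] = 2s and [S²⁻] = 3s.
Ksp = [Bi³⁺]^2[S²⁻]^3 = (2s)^2 · (3s)^3 = 108s^5
108s^5 = 4.87×10⁻⁹⁸  ⇒  s^5 = 4.51×10⁻¹⁰⁰
Taking the 5th root, s = 1.35×10⁻²⁰ mol L⁻¹.

1.35×10⁻²⁰ M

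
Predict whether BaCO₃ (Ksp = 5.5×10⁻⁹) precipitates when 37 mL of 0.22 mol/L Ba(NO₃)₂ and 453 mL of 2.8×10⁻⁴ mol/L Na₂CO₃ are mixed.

Yes

The combined volume is 490 mL.
[Ba²⁺] = (0.22)(37)/490 = 1.7×10⁻² mol/L
[CO₃²⁻] = (2.8×10⁻⁴)(453)/490 = 2.6×10⁻⁴ mol/L
Q = [Ba²⁺][CO₃²⁻] = 4.3×10⁻⁶
Since Q (4.3×10⁻⁶) exceeds Ksp (5.5×10⁻⁹), BaCO₃ will precipitate.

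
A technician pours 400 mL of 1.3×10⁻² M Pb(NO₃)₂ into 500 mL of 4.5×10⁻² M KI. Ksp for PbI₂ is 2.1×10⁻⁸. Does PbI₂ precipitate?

Yes

After mixing, V = 400 mL + 500 mL = 900 mL.
[Pb²⁺] = (1.3×10⁻²)(400)/900 = 5.8×10⁻³ M
[I⁻] = (4.5×10⁻²)(500)/900 = 2.5×10⁻² M
Q = [Pb²⁺][I⁻]^2 = 3.6×10⁻⁶
Q = 3.6×10⁻⁶ > Ksp = 2.1×10⁻⁸, so the solution is supersaturated and PbI₂ precipitates.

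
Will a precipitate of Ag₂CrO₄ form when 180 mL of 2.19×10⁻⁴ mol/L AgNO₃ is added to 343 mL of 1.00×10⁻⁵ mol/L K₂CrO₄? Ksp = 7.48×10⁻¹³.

Total volume after mixing = 180 + 343 = 523 mL.
[Ag⁺] = (2.19×10⁻⁴)(180)/523 = 7.54×10⁻⁵ mol/L
[CrO₄²⁻] = (1.00×10⁻⁵)(343)/523 = 6.56×10⁻⁶ mol/L
Q = [Ag⁺]^2[CrO₄²⁻] = 3.73×10⁻¹⁴
Since Q (3.73×10⁻¹⁴) is less than Ksp (7.48×10⁻¹³), no Ag₂CrO₄ precipitates.

No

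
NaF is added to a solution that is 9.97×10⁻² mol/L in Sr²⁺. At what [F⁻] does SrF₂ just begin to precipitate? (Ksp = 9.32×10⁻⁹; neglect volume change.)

3.06×10⁻⁴ M

A salt starts to precipitate once the ion product Q reaches its Ksp.
SrF₂(s) ⇌ Sr²⁺(aq) + 2 F⁻(aq)
Ksp = [Sr²⁺][F⁻]^2 = [F⁻]^2(9.97×10⁻²)
[F⁻]^2 = 9.32×10⁻⁹ / (9.97×10⁻²) = 9.35×10⁻⁸
[F⁻] = 3.06×10⁻⁴ mol/L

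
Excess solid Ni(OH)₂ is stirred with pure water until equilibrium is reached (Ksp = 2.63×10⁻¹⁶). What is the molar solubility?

4.04×10⁻⁶ M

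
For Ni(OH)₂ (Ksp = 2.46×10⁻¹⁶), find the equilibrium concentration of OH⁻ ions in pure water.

Ni(OH)₂(s) ⇌ Ni²⁺(aq) + 2 OH⁻(aq)
Let s be the molar solubility. Then [Ni²⁺] = s and [OH⁻] = 2s.
Ksp = [Ni²⁺][OH⁻]^2 = s · (2s)^2 = 4s^3 = 2.46×10⁻¹⁶
s = 3.95×10⁻⁶ M
[OH⁻] = 2s = 7.89×10⁻⁶ M

7.89×10⁻⁶ M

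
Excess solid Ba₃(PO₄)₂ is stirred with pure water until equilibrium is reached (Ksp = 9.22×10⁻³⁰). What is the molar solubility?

6.11×10⁻⁷ M

Ba₃(PO₄)₂(s) ⇌ 3 Ba²⁺(aq) + 2 PO₄³⁻(aq)
With molar solubility s: [Ba²⁺] = 3s, [PO₄³⁻] = 2s.
Ksp = [Ba²⁺]^3[PO₄³⁻]^2 = (3s)^3 · (2s)^2 = 108s^5
108s^5 = 9.22×10⁻³⁰  ⇒  s^5 = 8.54×10⁻³²
Taking the 5th root, s = 6.11×10⁻⁷ mol L⁻¹.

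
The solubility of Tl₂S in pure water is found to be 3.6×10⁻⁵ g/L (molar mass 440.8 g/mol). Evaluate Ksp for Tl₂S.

Ksp = 2.2×10⁻²¹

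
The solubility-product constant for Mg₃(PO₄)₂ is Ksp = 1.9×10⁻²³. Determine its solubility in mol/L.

1.1×10⁻⁵ M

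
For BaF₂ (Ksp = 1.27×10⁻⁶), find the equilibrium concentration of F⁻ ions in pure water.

1.36×10⁻² M

BaF₂(s) ⇌ Ba²⁺(aq) + 2 F⁻(aq)
If s mol/L of BaF₂ dissolves, [Ba²⁺] = s and [F⁻] = 2s.
Ksp = [Ba²⁺][F⁻]^2 = s · (2s)^2 = 4s^3 = 1.27×10⁻⁶
s = 6.82×10⁻³ mol L⁻¹
[F⁻] = 2s = 1.36×10⁻² mol L⁻¹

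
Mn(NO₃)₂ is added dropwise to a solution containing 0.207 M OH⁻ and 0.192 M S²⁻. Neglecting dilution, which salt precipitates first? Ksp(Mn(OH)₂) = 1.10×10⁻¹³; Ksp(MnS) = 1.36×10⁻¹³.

MnS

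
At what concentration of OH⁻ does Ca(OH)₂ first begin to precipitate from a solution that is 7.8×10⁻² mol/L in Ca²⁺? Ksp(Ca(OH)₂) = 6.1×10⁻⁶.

Precipitation of each salt begins when its ion product equals Ksp.
Ca(OH)₂(s) ⇌ Ca²⁺(aq) + 2 OH⁻(aq)
Ksp = [Ca²⁺][OH⁻]^2 = [OH⁻]^2(7.8×10⁻²)
[OH⁻]^2 = 6.1×10⁻⁶ / (7.8×10⁻²) = 7.8×10⁻⁵
[OH⁻] = 8.8×10⁻³ mol/L

8.8×10⁻³ M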